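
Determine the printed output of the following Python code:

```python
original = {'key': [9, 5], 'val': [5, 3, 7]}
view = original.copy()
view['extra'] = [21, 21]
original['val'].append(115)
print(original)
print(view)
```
{'key': [9, 5], 'val': [5, 3, 7, 115]}
{'key': [9, 5], 'val': [5, 3, 7, 115], 'extra': [21, 21]}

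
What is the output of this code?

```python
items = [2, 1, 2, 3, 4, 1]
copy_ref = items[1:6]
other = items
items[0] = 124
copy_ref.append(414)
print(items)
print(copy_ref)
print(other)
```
[124, 1, 2, 3, 4, 1]
[1, 2, 3, 4, 1, 414]
[124, 1, 2, 3, 4, 1]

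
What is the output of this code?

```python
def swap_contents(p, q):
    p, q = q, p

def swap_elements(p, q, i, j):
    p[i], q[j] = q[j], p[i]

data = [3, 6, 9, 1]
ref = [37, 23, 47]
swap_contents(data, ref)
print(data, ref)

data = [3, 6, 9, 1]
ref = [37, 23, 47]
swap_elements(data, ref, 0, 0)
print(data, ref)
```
[3, 6, 9, 1] [37, 23, 47]
[37, 6, 9, 1] [3, 23, 47]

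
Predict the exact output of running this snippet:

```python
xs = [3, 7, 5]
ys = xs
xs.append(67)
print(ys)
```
[3, 7, 5, 67]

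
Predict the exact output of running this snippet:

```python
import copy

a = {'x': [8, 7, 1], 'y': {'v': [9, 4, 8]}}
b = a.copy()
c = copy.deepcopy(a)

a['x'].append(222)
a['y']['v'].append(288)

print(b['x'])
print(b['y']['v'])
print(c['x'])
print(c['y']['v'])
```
[8, 7, 1, 222]
[9, 4, 8, 288]
[8, 7, 1]
[9, 4, 8]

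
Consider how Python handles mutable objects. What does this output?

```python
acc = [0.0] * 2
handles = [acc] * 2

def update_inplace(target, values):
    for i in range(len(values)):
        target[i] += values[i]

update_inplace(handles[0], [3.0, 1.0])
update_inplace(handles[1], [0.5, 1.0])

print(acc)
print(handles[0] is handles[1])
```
[3.5, 2.0]
True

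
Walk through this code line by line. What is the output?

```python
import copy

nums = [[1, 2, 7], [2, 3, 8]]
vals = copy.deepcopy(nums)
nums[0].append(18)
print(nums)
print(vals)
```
[[1, 2, 7, 18], [2, 3, 8]]
[[1, 2, 7], [2, 3, 8]]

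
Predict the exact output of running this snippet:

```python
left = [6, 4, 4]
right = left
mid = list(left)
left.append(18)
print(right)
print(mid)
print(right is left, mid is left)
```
[6, 4, 4, 18]
[6, 4, 4]
True False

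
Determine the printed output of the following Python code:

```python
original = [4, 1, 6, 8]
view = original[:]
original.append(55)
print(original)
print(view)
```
[4, 1, 6, 8, 55]
[4, 1, 6, 8]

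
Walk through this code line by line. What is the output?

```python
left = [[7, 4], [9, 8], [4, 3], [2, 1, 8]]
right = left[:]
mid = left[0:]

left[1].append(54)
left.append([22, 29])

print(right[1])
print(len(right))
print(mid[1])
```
[9, 8, 54]
4
[9, 8, 54]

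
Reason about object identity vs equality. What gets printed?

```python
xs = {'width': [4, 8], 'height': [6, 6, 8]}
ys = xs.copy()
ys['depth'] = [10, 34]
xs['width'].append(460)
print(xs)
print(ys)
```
{'width': [4, 8, 460], 'height': [6, 6, 8]}
{'width': [4, 8, 460], 'height': [6, 6, 8], 'depth': [10, 34]}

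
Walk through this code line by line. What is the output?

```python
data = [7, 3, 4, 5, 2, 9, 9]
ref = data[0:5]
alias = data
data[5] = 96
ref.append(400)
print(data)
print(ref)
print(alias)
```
[7, 3, 4, 5, 2, 96, 9]
[7, 3, 4, 5, 2, 400]
[7, 3, 4, 5, 2, 96, 9]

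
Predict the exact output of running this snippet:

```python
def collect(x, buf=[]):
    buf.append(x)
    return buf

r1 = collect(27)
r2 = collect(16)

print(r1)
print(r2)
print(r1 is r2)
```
[27, 16]
[27, 16]
True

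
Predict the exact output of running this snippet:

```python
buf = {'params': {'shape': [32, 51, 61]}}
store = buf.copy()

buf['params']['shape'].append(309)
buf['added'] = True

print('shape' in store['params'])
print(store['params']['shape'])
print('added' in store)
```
True
[32, 51, 61, 309]
False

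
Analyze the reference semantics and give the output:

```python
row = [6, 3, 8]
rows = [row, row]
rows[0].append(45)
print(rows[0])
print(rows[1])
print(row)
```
[6, 3, 8, 45]
[6, 3, 8, 45]
[6, 3, 8, 45]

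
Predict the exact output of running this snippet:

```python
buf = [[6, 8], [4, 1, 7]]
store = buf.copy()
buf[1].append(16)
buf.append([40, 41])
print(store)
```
[[6, 8], [4, 1, 7, 16]]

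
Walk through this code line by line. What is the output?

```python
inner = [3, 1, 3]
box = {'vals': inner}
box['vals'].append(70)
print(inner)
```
[3, 1, 3, 70]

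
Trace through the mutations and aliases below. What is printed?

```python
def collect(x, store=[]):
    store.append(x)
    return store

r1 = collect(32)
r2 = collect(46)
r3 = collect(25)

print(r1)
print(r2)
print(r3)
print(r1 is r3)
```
[32, 46, 25]
[32, 46, 25]
[32, 46, 25]
True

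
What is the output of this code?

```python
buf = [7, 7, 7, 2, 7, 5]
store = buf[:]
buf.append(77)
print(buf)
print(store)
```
[7, 7, 7, 2, 7, 5, 77]
[7, 7, 7, 2, 7, 5]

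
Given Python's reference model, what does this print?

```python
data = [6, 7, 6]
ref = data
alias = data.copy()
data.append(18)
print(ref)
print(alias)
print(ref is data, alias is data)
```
[6, 7, 6, 18]
[6, 7, 6]
True False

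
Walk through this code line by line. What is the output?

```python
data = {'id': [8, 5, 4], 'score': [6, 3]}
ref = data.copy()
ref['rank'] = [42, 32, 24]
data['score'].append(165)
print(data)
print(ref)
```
{'id': [8, 5, 4], 'score': [6, 3, 165]}
{'id': [8, 5, 4], 'score': [6, 3, 165], 'rank': [42, 32, 24]}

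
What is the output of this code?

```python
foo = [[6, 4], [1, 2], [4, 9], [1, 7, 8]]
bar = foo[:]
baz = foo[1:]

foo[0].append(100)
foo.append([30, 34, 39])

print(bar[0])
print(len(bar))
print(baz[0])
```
[6, 4, 100]
4
[1, 2]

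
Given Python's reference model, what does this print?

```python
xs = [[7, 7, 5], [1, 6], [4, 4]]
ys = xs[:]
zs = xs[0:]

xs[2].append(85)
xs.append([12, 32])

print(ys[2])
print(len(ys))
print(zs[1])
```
[4, 4, 85]
3
[1, 6]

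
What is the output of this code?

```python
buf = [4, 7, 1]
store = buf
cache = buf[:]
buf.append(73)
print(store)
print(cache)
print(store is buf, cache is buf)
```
[4, 7, 1, 73]
[4, 7, 1]
True False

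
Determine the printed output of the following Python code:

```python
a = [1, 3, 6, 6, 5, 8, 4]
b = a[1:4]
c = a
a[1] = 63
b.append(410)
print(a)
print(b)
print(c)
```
[1, 63, 6, 6, 5, 8, 4]
[3, 6, 6, 410]
[1, 63, 6, 6, 5, 8, 4]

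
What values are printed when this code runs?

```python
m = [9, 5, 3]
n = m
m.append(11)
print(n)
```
[9, 5, 3, 11]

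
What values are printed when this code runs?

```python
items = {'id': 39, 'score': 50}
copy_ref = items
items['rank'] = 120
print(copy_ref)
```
{'id': 39, 'score': 50, 'rank': 120}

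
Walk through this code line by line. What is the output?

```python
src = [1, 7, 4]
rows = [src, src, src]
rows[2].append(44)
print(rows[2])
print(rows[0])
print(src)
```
[1, 7, 4, 44]
[1, 7, 4, 44]
[1, 7, 4, 44]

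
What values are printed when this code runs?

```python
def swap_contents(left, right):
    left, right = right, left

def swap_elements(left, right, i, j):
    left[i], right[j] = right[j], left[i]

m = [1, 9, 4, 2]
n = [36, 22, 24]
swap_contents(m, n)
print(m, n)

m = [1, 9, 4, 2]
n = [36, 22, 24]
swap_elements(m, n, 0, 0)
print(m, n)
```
[1, 9, 4, 2] [36, 22, 24]
[36, 9, 4, 2] [1, 22, 24]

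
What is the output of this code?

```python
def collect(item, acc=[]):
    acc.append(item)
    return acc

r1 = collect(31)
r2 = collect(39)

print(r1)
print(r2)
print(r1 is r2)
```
[31, 39]
[31, 39]
True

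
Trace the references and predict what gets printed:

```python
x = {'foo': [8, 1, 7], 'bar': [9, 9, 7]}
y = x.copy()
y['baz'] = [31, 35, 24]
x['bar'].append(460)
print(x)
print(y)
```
{'foo': [8, 1, 7], 'bar': [9, 9, 7, 460]}
{'foo': [8, 1, 7], 'bar': [9, 9, 7, 460], 'baz': [31, 35, 24]}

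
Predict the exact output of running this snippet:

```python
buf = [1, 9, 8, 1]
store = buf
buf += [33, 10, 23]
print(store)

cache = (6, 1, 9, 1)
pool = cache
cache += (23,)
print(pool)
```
[1, 9, 8, 1, 33, 10, 23]
(6, 1, 9, 1)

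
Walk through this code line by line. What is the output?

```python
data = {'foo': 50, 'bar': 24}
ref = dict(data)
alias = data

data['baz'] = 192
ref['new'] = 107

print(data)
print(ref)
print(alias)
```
{'foo': 50, 'bar': 24, 'baz': 192}
{'foo': 50, 'bar': 24, 'new': 107}
{'foo': 50, 'bar': 24, 'baz': 192}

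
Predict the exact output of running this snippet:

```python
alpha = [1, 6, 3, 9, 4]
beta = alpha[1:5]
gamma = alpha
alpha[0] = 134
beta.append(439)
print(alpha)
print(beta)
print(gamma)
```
[134, 6, 3, 9, 4]
[6, 3, 9, 4, 439]
[134, 6, 3, 9, 4]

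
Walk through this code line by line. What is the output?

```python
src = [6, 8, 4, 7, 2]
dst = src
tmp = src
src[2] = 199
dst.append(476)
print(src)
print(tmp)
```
[6, 8, 199, 7, 2, 476]
[6, 8, 199, 7, 2, 476]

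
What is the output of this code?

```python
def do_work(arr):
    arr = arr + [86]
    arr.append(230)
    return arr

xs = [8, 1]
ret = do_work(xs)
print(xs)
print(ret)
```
[8, 1]
[8, 1, 86, 230]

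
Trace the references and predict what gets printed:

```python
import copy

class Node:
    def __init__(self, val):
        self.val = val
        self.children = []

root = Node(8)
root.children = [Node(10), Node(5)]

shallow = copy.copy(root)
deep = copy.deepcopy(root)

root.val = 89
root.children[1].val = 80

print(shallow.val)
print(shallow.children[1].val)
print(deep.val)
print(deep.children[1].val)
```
8
80
8
5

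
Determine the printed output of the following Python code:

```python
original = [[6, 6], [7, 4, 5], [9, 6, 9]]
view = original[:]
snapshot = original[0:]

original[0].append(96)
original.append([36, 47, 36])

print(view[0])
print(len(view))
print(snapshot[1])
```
[6, 6, 96]
3
[7, 4, 5]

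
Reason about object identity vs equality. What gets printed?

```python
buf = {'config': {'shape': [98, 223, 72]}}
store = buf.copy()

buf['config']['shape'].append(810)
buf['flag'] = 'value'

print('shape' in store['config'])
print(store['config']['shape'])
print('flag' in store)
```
True
[98, 223, 72, 810]
False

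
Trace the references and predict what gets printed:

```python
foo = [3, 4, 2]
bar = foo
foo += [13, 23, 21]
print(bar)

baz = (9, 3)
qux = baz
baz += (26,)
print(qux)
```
[3, 4, 2, 13, 23, 21]
(9, 3)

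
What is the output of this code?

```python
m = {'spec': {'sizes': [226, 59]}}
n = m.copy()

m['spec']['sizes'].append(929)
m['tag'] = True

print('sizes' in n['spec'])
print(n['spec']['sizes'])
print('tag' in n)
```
True
[226, 59, 929]
False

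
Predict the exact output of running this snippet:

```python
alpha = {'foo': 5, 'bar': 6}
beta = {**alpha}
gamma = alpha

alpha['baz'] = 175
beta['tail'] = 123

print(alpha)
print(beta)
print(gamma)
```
{'foo': 5, 'bar': 6, 'baz': 175}
{'foo': 5, 'bar': 6, 'tail': 123}
{'foo': 5, 'bar': 6, 'baz': 175}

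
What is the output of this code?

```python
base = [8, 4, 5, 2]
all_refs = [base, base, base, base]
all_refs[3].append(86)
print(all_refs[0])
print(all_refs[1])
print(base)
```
[8, 4, 5, 2, 86]
[8, 4, 5, 2, 86]
[8, 4, 5, 2, 86]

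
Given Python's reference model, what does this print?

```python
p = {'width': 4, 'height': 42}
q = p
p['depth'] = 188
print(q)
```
{'width': 4, 'height': 42, 'depth': 188}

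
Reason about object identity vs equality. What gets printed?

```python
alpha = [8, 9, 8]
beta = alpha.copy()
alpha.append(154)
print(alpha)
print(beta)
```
[8, 9, 8, 154]
[8, 9, 8]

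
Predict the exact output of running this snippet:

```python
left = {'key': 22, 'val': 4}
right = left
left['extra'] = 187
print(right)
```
{'key': 22, 'val': 4, 'extra': 187}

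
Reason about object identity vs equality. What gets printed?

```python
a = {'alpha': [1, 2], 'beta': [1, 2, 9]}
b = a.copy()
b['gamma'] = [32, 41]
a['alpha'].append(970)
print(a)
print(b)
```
{'alpha': [1, 2, 970], 'beta': [1, 2, 9]}
{'alpha': [1, 2, 970], 'beta': [1, 2, 9], 'gamma': [32, 41]}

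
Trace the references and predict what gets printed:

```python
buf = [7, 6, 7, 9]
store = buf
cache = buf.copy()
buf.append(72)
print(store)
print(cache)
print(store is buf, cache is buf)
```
[7, 6, 7, 9, 72]
[7, 6, 7, 9]
True False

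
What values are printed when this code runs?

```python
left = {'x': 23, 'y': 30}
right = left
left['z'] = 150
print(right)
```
{'x': 23, 'y': 30, 'z': 150}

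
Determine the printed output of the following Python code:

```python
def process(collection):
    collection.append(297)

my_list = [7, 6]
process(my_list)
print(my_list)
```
[7, 6, 297]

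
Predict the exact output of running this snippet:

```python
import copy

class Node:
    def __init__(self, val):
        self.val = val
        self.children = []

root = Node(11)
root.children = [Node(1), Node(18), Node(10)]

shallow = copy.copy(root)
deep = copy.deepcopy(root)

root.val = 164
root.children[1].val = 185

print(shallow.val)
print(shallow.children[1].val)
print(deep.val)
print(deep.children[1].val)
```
11
185
11
18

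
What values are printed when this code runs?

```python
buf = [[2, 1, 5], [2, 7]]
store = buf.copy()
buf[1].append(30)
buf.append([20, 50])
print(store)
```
[[2, 1, 5], [2, 7, 30]]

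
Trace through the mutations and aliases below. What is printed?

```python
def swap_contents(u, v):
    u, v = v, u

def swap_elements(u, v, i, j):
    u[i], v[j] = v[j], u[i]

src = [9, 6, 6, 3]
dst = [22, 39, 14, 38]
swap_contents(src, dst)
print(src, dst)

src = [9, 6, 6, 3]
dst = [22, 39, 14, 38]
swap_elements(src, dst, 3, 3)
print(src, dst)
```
[9, 6, 6, 3] [22, 39, 14, 38]
[9, 6, 6, 38] [22, 39, 14, 3]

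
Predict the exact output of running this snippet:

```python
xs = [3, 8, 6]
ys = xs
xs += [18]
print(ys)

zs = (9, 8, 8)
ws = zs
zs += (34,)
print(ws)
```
[3, 8, 6, 18]
(9, 8, 8)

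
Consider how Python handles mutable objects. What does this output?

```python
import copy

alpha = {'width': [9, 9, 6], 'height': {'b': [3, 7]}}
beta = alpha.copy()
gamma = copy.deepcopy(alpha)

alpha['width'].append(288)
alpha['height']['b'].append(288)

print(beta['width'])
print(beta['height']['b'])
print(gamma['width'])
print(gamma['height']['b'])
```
[9, 9, 6, 288]
[3, 7, 288]
[9, 9, 6]
[3, 7]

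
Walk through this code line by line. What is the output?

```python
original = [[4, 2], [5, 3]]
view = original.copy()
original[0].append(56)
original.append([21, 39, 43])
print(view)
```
[[4, 2, 56], [5, 3]]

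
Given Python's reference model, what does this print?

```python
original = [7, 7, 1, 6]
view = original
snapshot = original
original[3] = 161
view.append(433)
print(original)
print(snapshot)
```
[7, 7, 1, 161, 433]
[7, 7, 1, 161, 433]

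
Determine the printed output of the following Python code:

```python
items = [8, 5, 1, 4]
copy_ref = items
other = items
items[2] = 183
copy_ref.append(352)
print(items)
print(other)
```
[8, 5, 183, 4, 352]
[8, 5, 183, 4, 352]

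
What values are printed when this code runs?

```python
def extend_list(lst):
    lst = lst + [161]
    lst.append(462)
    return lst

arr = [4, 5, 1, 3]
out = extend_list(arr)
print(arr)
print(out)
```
[4, 5, 1, 3]
[4, 5, 1, 3, 161, 462]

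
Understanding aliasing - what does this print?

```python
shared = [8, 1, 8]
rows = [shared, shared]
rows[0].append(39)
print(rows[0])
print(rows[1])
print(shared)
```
[8, 1, 8, 39]
[8, 1, 8, 39]
[8, 1, 8, 39]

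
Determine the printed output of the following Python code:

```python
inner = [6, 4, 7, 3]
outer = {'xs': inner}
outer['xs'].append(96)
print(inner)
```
[6, 4, 7, 3, 96]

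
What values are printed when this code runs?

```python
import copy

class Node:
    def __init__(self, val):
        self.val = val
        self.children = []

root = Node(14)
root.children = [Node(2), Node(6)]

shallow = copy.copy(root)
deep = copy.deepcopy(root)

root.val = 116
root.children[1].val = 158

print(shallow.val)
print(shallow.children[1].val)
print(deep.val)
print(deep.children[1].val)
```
14
158
14
6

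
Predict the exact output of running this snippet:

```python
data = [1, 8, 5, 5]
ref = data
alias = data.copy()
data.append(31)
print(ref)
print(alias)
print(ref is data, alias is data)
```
[1, 8, 5, 5, 31]
[1, 8, 5, 5]
True False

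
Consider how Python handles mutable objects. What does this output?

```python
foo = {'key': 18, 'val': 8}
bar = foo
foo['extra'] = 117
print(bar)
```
{'key': 18, 'val': 8, 'extra': 117}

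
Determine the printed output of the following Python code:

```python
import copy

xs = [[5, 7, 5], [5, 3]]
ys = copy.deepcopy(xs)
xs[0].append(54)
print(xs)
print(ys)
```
[[5, 7, 5, 54], [5, 3]]
[[5, 7, 5], [5, 3]]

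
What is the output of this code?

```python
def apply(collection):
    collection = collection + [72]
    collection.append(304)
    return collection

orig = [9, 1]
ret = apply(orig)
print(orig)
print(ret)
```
[9, 1]
[9, 1, 72, 304]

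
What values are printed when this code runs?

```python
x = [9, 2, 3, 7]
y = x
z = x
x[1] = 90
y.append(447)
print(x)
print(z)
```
[9, 90, 3, 7, 447]
[9, 90, 3, 7, 447]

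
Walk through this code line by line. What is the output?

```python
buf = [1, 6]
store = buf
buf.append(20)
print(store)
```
[1, 6, 20]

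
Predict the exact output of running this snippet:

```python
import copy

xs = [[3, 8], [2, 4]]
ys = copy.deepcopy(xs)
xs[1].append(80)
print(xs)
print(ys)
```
[[3, 8], [2, 4, 80]]
[[3, 8], [2, 4]]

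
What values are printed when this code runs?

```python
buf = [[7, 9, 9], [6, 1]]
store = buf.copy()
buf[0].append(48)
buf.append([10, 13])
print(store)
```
[[7, 9, 9, 48], [6, 1]]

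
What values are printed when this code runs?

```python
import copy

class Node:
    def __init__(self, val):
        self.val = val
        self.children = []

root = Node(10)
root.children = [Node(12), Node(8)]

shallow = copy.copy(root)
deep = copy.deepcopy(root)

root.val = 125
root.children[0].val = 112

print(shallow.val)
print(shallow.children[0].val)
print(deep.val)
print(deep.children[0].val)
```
10
112
10
12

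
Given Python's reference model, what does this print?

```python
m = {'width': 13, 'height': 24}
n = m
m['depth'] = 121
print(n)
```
{'width': 13, 'height': 24, 'depth': 121}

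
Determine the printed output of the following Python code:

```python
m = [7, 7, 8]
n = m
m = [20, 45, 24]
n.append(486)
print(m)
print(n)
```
[20, 45, 24]
[7, 7, 8, 486]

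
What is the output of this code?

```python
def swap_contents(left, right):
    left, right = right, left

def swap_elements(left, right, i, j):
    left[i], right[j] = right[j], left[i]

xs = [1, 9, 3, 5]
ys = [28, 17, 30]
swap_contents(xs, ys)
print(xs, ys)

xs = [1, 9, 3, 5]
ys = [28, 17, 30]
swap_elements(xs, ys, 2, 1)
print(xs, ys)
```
[1, 9, 3, 5] [28, 17, 30]
[1, 9, 17, 5] [28, 3, 30]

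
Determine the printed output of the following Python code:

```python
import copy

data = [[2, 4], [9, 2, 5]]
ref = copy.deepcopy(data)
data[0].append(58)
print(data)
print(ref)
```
[[2, 4, 58], [9, 2, 5]]
[[2, 4], [9, 2, 5]]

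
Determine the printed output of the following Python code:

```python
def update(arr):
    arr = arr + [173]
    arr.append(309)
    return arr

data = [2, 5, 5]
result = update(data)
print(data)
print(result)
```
[2, 5, 5]
[2, 5, 5, 173, 309]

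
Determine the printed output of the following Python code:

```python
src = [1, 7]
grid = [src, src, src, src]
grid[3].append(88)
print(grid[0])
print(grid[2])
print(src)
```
[1, 7, 88]
[1, 7, 88]
[1, 7, 88]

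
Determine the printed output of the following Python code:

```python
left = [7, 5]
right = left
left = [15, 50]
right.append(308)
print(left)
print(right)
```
[15, 50]
[7, 5, 308]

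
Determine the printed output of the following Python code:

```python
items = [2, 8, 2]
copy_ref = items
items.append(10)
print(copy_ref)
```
[2, 8, 2, 10]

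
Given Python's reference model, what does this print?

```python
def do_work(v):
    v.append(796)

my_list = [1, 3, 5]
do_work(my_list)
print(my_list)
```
[1, 3, 5, 796]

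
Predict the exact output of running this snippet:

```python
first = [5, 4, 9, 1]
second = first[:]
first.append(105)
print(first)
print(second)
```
[5, 4, 9, 1, 105]
[5, 4, 9, 1]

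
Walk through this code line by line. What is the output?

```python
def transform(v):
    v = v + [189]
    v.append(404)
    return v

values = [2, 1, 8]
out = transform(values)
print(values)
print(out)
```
[2, 1, 8]
[2, 1, 8, 189, 404]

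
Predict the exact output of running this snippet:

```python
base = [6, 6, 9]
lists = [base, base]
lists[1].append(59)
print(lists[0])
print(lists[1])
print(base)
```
[6, 6, 9, 59]
[6, 6, 9, 59]
[6, 6, 9, 59]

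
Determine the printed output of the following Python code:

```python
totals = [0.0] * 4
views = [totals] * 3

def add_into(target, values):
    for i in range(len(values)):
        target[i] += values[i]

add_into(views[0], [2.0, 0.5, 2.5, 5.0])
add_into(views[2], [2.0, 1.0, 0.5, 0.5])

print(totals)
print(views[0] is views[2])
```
[4.0, 1.5, 3.0, 5.5]
True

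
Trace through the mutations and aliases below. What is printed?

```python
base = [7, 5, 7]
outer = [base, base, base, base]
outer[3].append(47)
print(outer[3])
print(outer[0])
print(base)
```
[7, 5, 7, 47]
[7, 5, 7, 47]
[7, 5, 7, 47]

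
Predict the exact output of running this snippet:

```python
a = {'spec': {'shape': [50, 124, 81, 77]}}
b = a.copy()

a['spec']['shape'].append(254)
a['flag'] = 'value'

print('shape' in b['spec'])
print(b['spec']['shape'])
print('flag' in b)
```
True
[50, 124, 81, 77, 254]
False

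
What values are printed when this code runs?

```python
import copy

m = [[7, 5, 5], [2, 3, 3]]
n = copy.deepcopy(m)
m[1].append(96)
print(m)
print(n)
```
[[7, 5, 5], [2, 3, 3, 96]]
[[7, 5, 5], [2, 3, 3]]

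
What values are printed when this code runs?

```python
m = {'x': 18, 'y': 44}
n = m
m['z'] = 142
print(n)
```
{'x': 18, 'y': 44, 'z': 142}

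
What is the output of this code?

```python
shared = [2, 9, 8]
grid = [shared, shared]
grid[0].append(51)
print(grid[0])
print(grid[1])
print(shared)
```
[2, 9, 8, 51]
[2, 9, 8, 51]
[2, 9, 8, 51]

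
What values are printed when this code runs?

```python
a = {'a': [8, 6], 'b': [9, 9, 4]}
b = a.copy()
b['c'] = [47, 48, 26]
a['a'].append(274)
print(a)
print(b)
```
{'a': [8, 6, 274], 'b': [9, 9, 4]}
{'a': [8, 6, 274], 'b': [9, 9, 4], 'c': [47, 48, 26]}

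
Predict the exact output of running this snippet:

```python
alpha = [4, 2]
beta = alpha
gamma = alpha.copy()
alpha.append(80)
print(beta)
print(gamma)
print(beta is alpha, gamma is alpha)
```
[4, 2, 80]
[4, 2]
True False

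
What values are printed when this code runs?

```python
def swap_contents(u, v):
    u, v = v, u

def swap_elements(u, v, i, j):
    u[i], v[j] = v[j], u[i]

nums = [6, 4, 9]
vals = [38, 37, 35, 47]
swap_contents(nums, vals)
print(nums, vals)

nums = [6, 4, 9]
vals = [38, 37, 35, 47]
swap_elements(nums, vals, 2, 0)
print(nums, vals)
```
[6, 4, 9] [38, 37, 35, 47]
[6, 4, 38] [9, 37, 35, 47]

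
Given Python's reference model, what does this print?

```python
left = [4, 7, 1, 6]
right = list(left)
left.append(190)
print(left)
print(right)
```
[4, 7, 1, 6, 190]
[4, 7, 1, 6]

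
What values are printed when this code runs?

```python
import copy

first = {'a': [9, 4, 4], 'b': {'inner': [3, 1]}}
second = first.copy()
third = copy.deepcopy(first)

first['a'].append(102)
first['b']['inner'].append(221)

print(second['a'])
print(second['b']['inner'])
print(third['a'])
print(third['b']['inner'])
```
[9, 4, 4, 102]
[3, 1, 221]
[9, 4, 4]
[3, 1]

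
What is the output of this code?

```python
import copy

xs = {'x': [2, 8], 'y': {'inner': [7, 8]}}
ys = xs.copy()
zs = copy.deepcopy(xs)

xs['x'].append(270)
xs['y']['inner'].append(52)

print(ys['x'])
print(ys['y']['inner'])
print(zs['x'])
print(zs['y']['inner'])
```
[2, 8, 270]
[7, 8, 52]
[2, 8]
[7, 8]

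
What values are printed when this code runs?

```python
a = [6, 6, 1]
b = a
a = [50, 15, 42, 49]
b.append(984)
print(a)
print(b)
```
[50, 15, 42, 49]
[6, 6, 1, 984]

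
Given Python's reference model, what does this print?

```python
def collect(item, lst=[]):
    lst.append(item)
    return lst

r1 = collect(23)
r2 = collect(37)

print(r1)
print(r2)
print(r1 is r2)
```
[23, 37]
[23, 37]
True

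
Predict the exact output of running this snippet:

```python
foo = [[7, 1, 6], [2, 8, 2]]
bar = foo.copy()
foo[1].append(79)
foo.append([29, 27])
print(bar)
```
[[7, 1, 6], [2, 8, 2, 79]]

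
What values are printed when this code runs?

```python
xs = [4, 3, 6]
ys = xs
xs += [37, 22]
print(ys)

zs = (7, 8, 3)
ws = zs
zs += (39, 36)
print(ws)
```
[4, 3, 6, 37, 22]
(7, 8, 3)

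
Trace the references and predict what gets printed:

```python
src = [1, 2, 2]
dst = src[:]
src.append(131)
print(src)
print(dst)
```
[1, 2, 2, 131]
[1, 2, 2]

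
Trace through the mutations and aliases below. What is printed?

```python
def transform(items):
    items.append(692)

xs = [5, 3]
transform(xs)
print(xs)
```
[5, 3, 692]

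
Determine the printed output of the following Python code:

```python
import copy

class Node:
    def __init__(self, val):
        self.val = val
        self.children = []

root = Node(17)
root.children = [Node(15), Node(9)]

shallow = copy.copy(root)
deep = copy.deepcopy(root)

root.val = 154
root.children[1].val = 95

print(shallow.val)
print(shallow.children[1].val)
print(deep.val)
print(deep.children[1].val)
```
17
95
17
9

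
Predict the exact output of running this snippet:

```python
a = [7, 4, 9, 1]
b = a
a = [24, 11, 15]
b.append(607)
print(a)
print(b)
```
[24, 11, 15]
[7, 4, 9, 1, 607]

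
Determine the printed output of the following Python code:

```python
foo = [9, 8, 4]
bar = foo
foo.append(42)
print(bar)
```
[9, 8, 4, 42]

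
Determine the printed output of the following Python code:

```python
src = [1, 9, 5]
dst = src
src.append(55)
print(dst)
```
[1, 9, 5, 55]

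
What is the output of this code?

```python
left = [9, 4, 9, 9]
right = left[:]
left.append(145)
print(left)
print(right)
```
[9, 4, 9, 9, 145]
[9, 4, 9, 9]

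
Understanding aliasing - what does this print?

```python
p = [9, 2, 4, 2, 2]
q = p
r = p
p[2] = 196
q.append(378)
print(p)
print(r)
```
[9, 2, 196, 2, 2, 378]
[9, 2, 196, 2, 2, 378]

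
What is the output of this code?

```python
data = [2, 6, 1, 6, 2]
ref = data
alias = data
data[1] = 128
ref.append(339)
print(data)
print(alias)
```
[2, 128, 1, 6, 2, 339]
[2, 128, 1, 6, 2, 339]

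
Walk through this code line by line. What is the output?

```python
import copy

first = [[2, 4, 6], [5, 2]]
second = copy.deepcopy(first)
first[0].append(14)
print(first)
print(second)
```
[[2, 4, 6, 14], [5, 2]]
[[2, 4, 6], [5, 2]]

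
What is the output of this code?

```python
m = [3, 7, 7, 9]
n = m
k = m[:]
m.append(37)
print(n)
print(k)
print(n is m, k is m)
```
[3, 7, 7, 9, 37]
[3, 7, 7, 9]
True False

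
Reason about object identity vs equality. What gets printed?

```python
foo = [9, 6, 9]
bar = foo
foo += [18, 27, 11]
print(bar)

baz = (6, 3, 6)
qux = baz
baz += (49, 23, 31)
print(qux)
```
[9, 6, 9, 18, 27, 11]
(6, 3, 6)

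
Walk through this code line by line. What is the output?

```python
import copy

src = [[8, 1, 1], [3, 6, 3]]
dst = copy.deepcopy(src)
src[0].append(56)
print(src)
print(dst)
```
[[8, 1, 1, 56], [3, 6, 3]]
[[8, 1, 1], [3, 6, 3]]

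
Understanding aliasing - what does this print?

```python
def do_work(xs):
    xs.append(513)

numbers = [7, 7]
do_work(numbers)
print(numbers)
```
[7, 7, 513]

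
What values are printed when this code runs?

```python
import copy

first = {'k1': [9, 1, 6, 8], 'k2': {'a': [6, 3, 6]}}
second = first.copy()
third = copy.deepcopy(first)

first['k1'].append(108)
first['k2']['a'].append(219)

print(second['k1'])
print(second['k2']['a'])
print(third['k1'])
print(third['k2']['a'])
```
[9, 1, 6, 8, 108]
[6, 3, 6, 219]
[9, 1, 6, 8]
[6, 3, 6]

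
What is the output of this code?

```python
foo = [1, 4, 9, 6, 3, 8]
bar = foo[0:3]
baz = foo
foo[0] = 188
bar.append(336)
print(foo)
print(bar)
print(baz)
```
[188, 4, 9, 6, 3, 8]
[1, 4, 9, 336]
[188, 4, 9, 6, 3, 8]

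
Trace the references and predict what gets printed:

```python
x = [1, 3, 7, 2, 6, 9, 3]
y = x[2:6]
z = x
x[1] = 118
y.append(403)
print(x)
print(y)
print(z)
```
[1, 118, 7, 2, 6, 9, 3]
[7, 2, 6, 9, 403]
[1, 118, 7, 2, 6, 9, 3]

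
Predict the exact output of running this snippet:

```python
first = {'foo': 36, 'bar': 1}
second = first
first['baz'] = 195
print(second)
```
{'foo': 36, 'bar': 1, 'baz': 195}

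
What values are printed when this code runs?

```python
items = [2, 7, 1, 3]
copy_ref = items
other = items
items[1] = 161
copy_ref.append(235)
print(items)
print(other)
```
[2, 161, 1, 3, 235]
[2, 161, 1, 3, 235]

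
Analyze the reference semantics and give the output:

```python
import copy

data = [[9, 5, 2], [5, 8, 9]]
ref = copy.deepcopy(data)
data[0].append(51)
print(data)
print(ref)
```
[[9, 5, 2, 51], [5, 8, 9]]
[[9, 5, 2], [5, 8, 9]]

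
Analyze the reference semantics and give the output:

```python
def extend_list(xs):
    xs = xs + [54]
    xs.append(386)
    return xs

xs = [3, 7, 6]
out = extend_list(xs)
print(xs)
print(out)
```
[3, 7, 6]
[3, 7, 6, 54, 386]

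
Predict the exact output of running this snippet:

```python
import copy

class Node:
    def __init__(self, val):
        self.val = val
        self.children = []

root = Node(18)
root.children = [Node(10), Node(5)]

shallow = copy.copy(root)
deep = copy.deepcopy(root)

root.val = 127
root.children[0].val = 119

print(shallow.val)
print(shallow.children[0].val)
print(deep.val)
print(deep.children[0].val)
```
18
119
18
10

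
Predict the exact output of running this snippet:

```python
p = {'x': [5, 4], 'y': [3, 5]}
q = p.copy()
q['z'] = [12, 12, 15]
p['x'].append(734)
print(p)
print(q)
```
{'x': [5, 4, 734], 'y': [3, 5]}
{'x': [5, 4, 734], 'y': [3, 5], 'z': [12, 12, 15]}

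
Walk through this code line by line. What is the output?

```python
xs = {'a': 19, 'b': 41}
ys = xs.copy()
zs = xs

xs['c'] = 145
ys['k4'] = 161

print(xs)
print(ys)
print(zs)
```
{'a': 19, 'b': 41, 'c': 145}
{'a': 19, 'b': 41, 'k4': 161}
{'a': 19, 'b': 41, 'c': 145}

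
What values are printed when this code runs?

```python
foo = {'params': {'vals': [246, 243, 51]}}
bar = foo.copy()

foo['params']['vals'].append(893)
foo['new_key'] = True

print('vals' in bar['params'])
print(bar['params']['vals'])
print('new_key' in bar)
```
True
[246, 243, 51, 893]
False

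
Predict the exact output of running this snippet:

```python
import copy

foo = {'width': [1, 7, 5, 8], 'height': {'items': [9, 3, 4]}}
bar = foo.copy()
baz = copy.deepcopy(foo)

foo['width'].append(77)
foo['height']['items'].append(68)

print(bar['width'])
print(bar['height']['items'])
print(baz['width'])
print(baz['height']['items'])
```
[1, 7, 5, 8, 77]
[9, 3, 4, 68]
[1, 7, 5, 8]
[9, 3, 4]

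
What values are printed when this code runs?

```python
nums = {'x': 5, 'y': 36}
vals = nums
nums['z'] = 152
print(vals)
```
{'x': 5, 'y': 36, 'z': 152}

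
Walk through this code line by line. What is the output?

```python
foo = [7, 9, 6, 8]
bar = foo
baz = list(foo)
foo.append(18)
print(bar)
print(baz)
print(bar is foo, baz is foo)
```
[7, 9, 6, 8, 18]
[7, 9, 6, 8]
True False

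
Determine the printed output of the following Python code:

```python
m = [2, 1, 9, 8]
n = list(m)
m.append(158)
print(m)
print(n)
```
[2, 1, 9, 8, 158]
[2, 1, 9, 8]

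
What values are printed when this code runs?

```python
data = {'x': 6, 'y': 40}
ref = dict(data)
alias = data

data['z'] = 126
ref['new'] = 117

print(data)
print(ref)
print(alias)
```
{'x': 6, 'y': 40, 'z': 126}
{'x': 6, 'y': 40, 'new': 117}
{'x': 6, 'y': 40, 'z': 126}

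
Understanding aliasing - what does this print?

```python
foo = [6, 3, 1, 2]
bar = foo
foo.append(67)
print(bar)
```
[6, 3, 1, 2, 67]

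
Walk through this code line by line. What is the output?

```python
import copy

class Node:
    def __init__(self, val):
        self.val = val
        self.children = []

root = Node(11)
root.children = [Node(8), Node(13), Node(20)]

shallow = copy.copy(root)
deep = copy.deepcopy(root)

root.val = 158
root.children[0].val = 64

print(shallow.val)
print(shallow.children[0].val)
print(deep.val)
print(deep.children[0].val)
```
11
64
11
8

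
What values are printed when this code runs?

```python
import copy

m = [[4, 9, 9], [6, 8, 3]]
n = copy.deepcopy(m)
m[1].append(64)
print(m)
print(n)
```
[[4, 9, 9], [6, 8, 3, 64]]
[[4, 9, 9], [6, 8, 3]]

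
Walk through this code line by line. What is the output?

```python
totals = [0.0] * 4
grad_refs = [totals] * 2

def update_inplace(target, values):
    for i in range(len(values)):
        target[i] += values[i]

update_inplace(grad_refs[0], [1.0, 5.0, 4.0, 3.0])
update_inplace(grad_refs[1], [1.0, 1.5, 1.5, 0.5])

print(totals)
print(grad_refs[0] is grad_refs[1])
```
[2.0, 6.5, 5.5, 3.5]
True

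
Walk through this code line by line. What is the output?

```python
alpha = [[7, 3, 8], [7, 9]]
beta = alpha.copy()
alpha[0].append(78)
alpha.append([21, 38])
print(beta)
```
[[7, 3, 8, 78], [7, 9]]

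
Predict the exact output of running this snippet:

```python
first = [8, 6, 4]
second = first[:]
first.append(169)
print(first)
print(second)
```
[8, 6, 4, 169]
[8, 6, 4]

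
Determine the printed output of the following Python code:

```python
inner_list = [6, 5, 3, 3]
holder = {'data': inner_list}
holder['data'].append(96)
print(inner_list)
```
[6, 5, 3, 3, 96]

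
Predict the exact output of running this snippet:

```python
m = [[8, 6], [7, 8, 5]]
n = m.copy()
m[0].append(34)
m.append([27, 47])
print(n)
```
[[8, 6, 34], [7, 8, 5]]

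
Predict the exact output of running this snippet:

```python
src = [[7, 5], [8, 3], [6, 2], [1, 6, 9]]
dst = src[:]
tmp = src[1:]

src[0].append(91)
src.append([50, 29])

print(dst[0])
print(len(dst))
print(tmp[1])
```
[7, 5, 91]
4
[6, 2]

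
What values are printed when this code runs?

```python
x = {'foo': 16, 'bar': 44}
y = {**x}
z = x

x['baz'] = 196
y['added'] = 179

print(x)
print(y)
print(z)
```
{'foo': 16, 'bar': 44, 'baz': 196}
{'foo': 16, 'bar': 44, 'added': 179}
{'foo': 16, 'bar': 44, 'baz': 196}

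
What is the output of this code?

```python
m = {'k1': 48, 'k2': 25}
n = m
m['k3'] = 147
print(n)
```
{'k1': 48, 'k2': 25, 'k3': 147}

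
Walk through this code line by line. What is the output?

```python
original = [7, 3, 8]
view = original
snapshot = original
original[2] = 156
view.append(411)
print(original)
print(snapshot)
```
[7, 3, 156, 411]
[7, 3, 156, 411]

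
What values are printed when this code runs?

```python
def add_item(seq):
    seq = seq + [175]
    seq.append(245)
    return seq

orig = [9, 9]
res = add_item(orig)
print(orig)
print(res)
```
[9, 9]
[9, 9, 175, 245]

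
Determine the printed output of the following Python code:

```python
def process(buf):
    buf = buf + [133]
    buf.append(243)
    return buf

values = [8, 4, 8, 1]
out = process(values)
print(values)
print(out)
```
[8, 4, 8, 1]
[8, 4, 8, 1, 133, 243]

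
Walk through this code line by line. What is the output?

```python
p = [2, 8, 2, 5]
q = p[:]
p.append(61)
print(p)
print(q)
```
[2, 8, 2, 5, 61]
[2, 8, 2, 5]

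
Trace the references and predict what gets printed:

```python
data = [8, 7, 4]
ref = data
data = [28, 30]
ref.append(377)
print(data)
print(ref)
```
[28, 30]
[8, 7, 4, 377]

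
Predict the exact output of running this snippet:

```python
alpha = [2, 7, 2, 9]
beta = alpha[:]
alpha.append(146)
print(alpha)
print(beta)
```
[2, 7, 2, 9, 146]
[2, 7, 2, 9]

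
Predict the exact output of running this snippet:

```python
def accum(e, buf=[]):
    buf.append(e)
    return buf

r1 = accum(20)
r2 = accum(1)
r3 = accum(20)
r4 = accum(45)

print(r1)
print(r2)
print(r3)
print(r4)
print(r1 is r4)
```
[20, 1, 20, 45]
[20, 1, 20, 45]
[20, 1, 20, 45]
[20, 1, 20, 45]
True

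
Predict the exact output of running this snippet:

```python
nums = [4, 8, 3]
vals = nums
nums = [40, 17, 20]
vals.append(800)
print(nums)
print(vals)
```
[40, 17, 20]
[4, 8, 3, 800]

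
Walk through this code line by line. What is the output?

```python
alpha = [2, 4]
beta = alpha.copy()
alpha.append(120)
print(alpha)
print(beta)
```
[2, 4, 120]
[2, 4]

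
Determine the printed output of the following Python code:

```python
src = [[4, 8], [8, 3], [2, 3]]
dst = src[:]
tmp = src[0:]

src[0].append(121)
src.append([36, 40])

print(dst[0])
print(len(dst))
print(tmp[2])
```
[4, 8, 121]
3
[2, 3]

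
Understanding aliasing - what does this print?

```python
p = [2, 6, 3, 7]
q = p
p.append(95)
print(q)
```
[2, 6, 3, 7, 95]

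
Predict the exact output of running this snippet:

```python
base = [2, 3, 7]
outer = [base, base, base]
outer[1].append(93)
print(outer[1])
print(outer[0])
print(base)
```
[2, 3, 7, 93]
[2, 3, 7, 93]
[2, 3, 7, 93]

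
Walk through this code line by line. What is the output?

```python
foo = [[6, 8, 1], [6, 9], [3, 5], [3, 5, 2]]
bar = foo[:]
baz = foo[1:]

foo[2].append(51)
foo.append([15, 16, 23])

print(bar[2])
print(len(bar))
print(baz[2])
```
[3, 5, 51]
4
[3, 5, 2]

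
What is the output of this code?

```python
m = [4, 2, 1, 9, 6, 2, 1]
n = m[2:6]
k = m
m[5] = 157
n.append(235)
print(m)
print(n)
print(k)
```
[4, 2, 1, 9, 6, 157, 1]
[1, 9, 6, 2, 235]
[4, 2, 1, 9, 6, 157, 1]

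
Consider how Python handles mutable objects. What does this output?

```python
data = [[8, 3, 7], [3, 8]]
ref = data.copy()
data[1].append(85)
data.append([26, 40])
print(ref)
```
[[8, 3, 7], [3, 8, 85]]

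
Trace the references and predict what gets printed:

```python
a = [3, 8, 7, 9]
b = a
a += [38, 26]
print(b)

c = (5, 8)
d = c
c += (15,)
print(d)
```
[3, 8, 7, 9, 38, 26]
(5, 8)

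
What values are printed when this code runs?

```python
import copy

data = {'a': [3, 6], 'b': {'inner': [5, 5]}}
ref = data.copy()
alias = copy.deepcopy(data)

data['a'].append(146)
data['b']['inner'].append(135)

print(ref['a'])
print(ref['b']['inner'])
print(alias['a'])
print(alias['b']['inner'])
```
[3, 6, 146]
[5, 5, 135]
[3, 6]
[5, 5]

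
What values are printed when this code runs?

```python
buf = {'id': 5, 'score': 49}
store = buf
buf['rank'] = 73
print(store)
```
{'id': 5, 'score': 49, 'rank': 73}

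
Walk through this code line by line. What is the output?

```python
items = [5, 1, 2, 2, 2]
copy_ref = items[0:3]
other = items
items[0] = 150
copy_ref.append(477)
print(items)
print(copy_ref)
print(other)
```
[150, 1, 2, 2, 2]
[5, 1, 2, 477]
[150, 1, 2, 2, 2]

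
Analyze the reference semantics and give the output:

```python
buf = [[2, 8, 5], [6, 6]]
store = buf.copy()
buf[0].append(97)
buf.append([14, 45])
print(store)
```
[[2, 8, 5, 97], [6, 6]]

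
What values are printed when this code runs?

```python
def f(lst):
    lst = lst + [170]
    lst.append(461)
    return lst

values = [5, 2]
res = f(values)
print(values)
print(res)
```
[5, 2]
[5, 2, 170, 461]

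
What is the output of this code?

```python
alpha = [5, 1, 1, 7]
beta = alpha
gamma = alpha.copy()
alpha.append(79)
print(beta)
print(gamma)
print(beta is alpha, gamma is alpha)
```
[5, 1, 1, 7, 79]
[5, 1, 1, 7]
True False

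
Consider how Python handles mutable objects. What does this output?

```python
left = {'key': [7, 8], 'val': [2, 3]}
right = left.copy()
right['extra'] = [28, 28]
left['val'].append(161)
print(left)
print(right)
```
{'key': [7, 8], 'val': [2, 3, 161]}
{'key': [7, 8], 'val': [2, 3, 161], 'extra': [28, 28]}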